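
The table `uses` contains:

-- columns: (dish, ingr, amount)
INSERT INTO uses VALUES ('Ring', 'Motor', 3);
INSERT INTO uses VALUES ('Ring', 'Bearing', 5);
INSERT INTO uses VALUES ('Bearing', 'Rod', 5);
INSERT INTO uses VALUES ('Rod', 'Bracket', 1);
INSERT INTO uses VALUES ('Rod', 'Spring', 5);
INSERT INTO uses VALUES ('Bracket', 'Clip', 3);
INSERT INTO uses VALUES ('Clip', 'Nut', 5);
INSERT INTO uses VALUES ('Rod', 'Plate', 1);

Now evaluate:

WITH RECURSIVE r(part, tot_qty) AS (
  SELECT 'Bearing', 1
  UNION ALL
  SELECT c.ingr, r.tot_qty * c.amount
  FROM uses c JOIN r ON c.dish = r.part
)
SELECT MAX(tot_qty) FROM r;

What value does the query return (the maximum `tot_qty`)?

Base: (Bearing, tot_qty=1).
Iteration 1: components of {Bearing} -> Rod = 1*5 = 5.
Iteration 2: components of {Rod} -> Bracket = 5*1 = 5, Plate = 5*1 = 5, Spring = 5*5 = 25.
Iteration 3: components of {Bracket,Plate,Spring} -> Clip = 5*3 = 15.
Iteration 4: components of {Clip} -> Nut = 15*5 = 75.
Iteration 5: no further components; recursion stops.
tot_qty values: 1, 5, 5, 25, 5, 15, 75; the maximum is 75.

75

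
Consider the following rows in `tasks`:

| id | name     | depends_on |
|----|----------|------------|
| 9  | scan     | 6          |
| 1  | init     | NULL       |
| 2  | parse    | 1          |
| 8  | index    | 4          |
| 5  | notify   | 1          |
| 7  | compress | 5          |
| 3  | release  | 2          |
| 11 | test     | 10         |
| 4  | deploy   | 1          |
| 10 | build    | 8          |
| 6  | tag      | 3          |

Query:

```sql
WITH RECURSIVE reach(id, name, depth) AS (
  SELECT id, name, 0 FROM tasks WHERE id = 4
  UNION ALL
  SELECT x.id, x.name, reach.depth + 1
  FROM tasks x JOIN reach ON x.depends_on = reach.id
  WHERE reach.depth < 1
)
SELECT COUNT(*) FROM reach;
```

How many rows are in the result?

2

Base: id=4 (deploy) at depth 0.
Iteration 1: rows with depends_on in {4} -> index (id 8, depth 1).
Iteration 2: depth < 1 fails for all current rows; recursion stops.
Total rows emitted: 2.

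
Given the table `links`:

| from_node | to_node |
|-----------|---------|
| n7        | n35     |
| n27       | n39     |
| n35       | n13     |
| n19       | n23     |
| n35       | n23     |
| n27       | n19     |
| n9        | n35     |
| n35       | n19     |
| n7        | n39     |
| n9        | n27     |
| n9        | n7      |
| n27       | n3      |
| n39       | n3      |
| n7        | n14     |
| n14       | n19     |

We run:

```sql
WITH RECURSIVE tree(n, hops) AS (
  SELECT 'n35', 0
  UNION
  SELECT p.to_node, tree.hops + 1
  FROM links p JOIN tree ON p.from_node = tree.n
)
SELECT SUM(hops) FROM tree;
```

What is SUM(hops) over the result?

Base: (n35, hops=0).
Iteration 1: edges from {n35} -> (n13, hops=1), (n19, hops=1), (n23, hops=1).
Iteration 2: edges from {n13,n19,n23} -> (n23, hops=2).
Iteration 3: no outgoing edges from {n23}; recursion stops.
SUM(hops) = 0 + 1 + 1 + 1 + 2 = 5.

5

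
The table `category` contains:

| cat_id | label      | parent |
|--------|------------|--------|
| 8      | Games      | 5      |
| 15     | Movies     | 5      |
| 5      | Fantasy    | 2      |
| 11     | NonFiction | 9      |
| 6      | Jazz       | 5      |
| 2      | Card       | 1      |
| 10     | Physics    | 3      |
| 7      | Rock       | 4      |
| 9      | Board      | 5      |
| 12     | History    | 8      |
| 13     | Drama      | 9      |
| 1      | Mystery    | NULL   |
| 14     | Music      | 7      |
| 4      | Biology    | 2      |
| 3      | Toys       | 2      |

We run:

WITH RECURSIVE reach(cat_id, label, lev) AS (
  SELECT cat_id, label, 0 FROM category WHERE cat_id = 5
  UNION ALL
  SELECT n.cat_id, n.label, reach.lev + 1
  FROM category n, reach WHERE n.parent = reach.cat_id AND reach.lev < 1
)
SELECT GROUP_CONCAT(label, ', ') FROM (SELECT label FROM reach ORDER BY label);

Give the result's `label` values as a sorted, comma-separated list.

Board, Fantasy, Games, Jazz, Movies

Base: cat_id=5 (Fantasy) at lev 0.
Iteration 1: rows with parent in {5} -> Jazz (id 6, lev 1), Games (id 8, lev 1), Board (id 9, lev 1), Movies (id 15, lev 1).
Iteration 2: lev < 1 fails for all current rows; recursion stops.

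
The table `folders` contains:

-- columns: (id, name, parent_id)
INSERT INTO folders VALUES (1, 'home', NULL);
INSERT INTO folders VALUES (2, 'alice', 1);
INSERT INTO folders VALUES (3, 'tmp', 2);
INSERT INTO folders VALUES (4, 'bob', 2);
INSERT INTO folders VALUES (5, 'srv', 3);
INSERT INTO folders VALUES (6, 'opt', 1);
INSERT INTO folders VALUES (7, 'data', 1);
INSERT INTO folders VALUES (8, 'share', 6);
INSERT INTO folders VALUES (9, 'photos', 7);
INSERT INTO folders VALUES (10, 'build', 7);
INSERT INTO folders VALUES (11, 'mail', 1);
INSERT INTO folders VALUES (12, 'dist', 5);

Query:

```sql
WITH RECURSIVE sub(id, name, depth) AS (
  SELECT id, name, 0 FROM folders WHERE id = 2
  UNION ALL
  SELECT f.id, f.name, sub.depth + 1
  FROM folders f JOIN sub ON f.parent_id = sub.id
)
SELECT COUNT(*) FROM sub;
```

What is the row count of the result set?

5

Base: id=2 (alice) at depth 0.
Iteration 1: rows with parent_id in {2} -> tmp (id 3, depth 1), bob (id 4, depth 1).
Iteration 2: rows with parent_id in {3,4} -> srv (id 5, depth 2).
Iteration 3: rows with parent_id in {5} -> dist (id 12, depth 3).
Iteration 4: no rows with parent_id in {12}; recursion stops.
Total rows emitted: 5.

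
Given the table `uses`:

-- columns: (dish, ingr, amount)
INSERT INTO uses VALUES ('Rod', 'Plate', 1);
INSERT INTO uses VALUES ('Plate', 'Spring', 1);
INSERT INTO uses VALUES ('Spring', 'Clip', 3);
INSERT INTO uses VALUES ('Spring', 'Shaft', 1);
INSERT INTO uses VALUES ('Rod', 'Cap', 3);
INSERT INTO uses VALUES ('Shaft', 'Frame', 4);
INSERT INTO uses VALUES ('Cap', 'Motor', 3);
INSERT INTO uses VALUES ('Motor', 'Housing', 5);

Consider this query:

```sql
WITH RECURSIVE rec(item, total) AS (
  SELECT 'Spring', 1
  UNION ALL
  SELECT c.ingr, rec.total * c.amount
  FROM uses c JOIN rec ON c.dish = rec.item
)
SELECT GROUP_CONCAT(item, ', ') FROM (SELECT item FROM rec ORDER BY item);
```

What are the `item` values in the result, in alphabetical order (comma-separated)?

Base: (Spring, total=1).
Iteration 1: components of {Spring} -> Clip = 1*3 = 3, Shaft = 1*1 = 1.
Iteration 2: components of {Clip,Shaft} -> Frame = 1*4 = 4.
Iteration 3: no further components; recursion stops.

Clip, Frame, Shaft, Spring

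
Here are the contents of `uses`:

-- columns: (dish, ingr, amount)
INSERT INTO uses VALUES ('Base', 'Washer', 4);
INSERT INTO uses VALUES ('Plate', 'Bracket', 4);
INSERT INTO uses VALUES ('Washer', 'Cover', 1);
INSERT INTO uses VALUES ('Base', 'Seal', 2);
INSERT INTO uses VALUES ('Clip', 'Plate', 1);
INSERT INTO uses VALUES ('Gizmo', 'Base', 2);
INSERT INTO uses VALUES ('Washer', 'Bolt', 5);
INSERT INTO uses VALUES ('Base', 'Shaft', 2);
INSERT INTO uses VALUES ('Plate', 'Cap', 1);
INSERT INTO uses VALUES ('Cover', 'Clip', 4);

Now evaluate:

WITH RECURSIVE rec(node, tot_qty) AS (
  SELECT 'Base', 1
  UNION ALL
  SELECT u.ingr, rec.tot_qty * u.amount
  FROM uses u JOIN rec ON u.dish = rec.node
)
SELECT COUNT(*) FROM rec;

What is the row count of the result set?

10

Base: (Base, tot_qty=1).
Iteration 1: components of {Base} -> Seal = 1*2 = 2, Shaft = 1*2 = 2, Washer = 1*4 = 4.
Iteration 2: components of {Seal,Shaft,Washer} -> Bolt = 4*5 = 20, Cover = 4*1 = 4.
Iteration 3: components of {Bolt,Cover} -> Clip = 4*4 = 16.
Iteration 4: components of {Clip} -> Plate = 16*1 = 16.
Iteration 5: components of {Plate} -> Bracket = 16*4 = 64, Cap = 16*1 = 16.
Iteration 6: no further components; recursion stops.
Total rows emitted: 10.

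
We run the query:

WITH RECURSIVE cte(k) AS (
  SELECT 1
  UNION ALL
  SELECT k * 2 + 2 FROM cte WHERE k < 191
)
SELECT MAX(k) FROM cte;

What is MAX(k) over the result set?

382

Base: k=1.
Iteration 1: 1 < 191 holds -> k = 1 * 2 + 2 = 4.
Iteration 2: 4 < 191 holds -> k = 4 * 2 + 2 = 10.
Iteration 3: 10 < 191 holds -> k = 10 * 2 + 2 = 22.
Iteration 4: 22 < 191 holds -> k = 22 * 2 + 2 = 46.
Iteration 5: 46 < 191 holds -> k = 46 * 2 + 2 = 94.
Iteration 6: 94 < 191 holds -> k = 94 * 2 + 2 = 190.
Iteration 7: 190 < 191 holds -> k = 190 * 2 + 2 = 382.
Iteration 8: 382 < 191 fails; recursion stops.
k values: 1, 4, 10, 22, 46, 94, 190, 382; the maximum is 382.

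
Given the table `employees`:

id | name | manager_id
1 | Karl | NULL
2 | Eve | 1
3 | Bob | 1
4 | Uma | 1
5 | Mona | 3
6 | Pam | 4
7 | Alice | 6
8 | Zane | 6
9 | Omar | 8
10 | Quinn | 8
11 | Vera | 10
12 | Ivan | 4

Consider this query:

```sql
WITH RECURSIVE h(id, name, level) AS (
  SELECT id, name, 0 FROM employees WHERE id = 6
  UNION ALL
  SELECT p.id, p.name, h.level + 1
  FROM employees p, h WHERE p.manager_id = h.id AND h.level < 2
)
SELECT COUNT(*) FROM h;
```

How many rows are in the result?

5

Base: id=6 (Pam) at level 0.
Iteration 1: rows with manager_id in {6} -> Alice (id 7, level 1), Zane (id 8, level 1).
Iteration 2: rows with manager_id in {7,8} -> Omar (id 9, level 2), Quinn (id 10, level 2).
Iteration 3: level < 2 fails for all current rows; recursion stops.
Total rows emitted: 5.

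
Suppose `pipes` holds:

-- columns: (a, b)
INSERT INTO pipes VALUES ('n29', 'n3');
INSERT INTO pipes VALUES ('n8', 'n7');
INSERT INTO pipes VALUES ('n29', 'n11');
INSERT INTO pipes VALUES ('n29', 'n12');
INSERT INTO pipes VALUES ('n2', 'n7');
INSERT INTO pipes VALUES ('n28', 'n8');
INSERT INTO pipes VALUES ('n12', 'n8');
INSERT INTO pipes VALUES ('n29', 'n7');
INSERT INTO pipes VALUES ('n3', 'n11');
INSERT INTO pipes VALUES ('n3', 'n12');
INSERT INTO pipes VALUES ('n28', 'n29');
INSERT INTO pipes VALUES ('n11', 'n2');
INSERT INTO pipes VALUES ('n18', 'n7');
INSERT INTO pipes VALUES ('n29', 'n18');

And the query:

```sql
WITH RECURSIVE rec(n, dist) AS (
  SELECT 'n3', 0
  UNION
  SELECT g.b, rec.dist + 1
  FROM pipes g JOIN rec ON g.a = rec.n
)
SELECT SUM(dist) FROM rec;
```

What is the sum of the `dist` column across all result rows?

9

Base: (n3, dist=0).
Iteration 1: edges from {n3} -> (n11, dist=1), (n12, dist=1).
Iteration 2: edges from {n11,n12} -> (n2, dist=2), (n8, dist=2).
Iteration 3: edges from {n2,n8} -> (n7, dist=3). [UNION drops 1 duplicate row(s)]
Iteration 4: no outgoing edges from {n7}; recursion stops.
SUM(dist) = 0 + 1 + 1 + 2 + 2 + 3 = 9.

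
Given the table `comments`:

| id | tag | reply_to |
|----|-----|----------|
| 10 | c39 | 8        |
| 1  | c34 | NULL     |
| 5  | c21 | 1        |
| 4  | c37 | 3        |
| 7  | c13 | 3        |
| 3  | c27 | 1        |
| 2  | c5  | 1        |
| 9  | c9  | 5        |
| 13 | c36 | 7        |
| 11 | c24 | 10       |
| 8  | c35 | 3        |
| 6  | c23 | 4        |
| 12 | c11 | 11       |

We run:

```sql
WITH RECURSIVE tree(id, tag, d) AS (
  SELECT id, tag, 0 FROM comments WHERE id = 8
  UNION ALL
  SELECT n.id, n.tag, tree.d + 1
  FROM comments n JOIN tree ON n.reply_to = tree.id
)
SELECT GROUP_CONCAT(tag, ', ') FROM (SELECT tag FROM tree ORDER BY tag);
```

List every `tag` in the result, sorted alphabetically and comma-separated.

Base: id=8 (c35) at d 0.
Iteration 1: rows with reply_to in {8} -> c39 (id 10, d 1).
Iteration 2: rows with reply_to in {10} -> c24 (id 11, d 2).
Iteration 3: rows with reply_to in {11} -> c11 (id 12, d 3).
Iteration 4: no rows with reply_to in {12}; recursion stops.

c11, c24, c35, c39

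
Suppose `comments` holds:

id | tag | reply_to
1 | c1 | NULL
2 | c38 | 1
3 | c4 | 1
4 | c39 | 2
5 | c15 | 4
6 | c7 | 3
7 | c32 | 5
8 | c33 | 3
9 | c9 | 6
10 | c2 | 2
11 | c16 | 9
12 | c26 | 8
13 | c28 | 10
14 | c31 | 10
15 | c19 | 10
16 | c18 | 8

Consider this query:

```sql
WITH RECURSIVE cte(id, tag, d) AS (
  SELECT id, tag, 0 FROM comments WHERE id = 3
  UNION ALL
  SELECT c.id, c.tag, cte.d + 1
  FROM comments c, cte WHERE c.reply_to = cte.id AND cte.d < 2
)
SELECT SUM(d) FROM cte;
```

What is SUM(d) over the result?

8

Base: id=3 (c4) at d 0.
Iteration 1: rows with reply_to in {3} -> c7 (id 6, d 1), c33 (id 8, d 1).
Iteration 2: rows with reply_to in {6,8} -> c9 (id 9, d 2), c26 (id 12, d 2), c18 (id 16, d 2).
Iteration 3: d < 2 fails for all current rows; recursion stops.
SUM(d) = 0 + 1 + 1 + 2 + 2 + 2 = 8.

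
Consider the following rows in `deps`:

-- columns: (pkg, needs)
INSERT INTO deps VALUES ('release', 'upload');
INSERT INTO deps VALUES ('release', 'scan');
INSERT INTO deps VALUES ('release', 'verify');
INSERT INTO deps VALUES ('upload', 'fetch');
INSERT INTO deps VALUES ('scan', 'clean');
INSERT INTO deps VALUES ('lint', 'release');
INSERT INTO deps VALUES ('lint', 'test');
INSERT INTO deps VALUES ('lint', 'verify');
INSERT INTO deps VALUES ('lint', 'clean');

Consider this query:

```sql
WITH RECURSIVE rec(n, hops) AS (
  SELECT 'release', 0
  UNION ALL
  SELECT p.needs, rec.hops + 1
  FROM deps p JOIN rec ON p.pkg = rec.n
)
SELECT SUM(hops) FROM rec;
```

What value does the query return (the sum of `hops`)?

Base: (release, hops=0).
Iteration 1: edges from {release} -> (scan, hops=1), (upload, hops=1), (verify, hops=1).
Iteration 2: edges from {scan,upload,verify} -> (clean, hops=2), (fetch, hops=2).
Iteration 3: no outgoing edges from {clean,fetch}; recursion stops.
SUM(hops) = 0 + 1 + 1 + 1 + 2 + 2 = 7.

7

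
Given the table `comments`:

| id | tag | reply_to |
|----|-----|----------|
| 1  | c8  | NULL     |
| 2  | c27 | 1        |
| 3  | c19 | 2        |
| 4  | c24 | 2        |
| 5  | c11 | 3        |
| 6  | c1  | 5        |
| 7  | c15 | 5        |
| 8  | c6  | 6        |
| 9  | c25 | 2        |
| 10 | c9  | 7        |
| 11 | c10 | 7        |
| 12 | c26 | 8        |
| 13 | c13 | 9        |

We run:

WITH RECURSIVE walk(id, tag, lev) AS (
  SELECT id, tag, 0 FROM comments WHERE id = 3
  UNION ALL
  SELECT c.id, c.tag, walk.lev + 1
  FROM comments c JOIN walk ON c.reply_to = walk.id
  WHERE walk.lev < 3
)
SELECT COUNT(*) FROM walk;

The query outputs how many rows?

7

Base: id=3 (c19) at lev 0.
Iteration 1: rows with reply_to in {3} -> c11 (id 5, lev 1).
Iteration 2: rows with reply_to in {5} -> c1 (id 6, lev 2), c15 (id 7, lev 2).
Iteration 3: rows with reply_to in {6,7} -> c6 (id 8, lev 3), c9 (id 10, lev 3), c10 (id 11, lev 3).
Iteration 4: lev < 3 fails for all current rows; recursion stops.
Total rows emitted: 7.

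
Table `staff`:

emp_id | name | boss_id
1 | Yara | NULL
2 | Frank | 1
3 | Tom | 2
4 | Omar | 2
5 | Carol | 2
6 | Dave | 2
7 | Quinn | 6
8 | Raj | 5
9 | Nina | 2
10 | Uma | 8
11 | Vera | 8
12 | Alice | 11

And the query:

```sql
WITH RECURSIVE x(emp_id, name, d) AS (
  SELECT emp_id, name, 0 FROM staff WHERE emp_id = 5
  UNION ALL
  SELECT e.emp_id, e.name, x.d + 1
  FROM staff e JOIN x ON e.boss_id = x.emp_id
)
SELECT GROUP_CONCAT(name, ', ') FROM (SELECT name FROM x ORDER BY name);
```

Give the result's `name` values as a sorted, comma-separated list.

Base: emp_id=5 (Carol) at d 0.
Iteration 1: rows with boss_id in {5} -> Raj (id 8, d 1).
Iteration 2: rows with boss_id in {8} -> Uma (id 10, d 2), Vera (id 11, d 2).
Iteration 3: rows with boss_id in {10,11} -> Alice (id 12, d 3).
Iteration 4: no rows with boss_id in {12}; recursion stops.

Alice, Carol, Raj, Uma, Vera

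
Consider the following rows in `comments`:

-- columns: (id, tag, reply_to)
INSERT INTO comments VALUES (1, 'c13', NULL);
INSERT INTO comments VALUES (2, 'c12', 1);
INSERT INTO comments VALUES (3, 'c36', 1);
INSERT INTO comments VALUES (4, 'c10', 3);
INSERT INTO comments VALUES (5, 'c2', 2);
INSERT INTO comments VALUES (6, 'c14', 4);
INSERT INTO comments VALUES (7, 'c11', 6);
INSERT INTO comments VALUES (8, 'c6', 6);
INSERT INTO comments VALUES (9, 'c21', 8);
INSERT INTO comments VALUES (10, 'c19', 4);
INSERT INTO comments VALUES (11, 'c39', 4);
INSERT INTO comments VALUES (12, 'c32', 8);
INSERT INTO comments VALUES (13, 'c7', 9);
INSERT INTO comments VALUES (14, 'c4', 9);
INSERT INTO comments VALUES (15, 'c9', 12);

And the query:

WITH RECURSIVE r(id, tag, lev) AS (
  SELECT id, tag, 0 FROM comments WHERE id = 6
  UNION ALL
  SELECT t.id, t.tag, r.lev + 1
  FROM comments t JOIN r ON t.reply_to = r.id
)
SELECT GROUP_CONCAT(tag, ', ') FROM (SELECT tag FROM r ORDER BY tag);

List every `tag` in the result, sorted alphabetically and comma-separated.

c11, c14, c21, c32, c4, c6, c7, c9

Base: id=6 (c14) at lev 0.
Iteration 1: rows with reply_to in {6} -> c11 (id 7, lev 1), c6 (id 8, lev 1).
Iteration 2: rows with reply_to in {7,8} -> c21 (id 9, lev 2), c32 (id 12, lev 2).
Iteration 3: rows with reply_to in {9,12} -> c7 (id 13, lev 3), c4 (id 14, lev 3), c9 (id 15, lev 3).
Iteration 4: no rows with reply_to in {13,14,15}; recursion stops.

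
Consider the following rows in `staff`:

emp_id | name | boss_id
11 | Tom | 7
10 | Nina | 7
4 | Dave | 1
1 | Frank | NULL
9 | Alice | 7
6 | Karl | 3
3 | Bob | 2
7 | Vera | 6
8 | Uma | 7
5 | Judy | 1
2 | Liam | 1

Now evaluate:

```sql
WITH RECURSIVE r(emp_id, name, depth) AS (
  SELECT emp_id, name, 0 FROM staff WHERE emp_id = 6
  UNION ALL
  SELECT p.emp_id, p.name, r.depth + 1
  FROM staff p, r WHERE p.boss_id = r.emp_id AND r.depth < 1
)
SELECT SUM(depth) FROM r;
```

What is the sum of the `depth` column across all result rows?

1

Base: emp_id=6 (Karl) at depth 0.
Iteration 1: rows with boss_id in {6} -> Vera (id 7, depth 1).
Iteration 2: depth < 1 fails for all current rows; recursion stops.
SUM(depth) = 0 + 1 = 1.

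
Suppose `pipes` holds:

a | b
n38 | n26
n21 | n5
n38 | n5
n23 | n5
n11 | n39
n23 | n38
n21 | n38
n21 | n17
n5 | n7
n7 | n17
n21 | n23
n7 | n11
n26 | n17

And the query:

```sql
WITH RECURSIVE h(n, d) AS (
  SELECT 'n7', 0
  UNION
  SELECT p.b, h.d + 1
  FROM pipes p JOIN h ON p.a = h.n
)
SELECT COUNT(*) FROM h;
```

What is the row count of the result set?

4

Base: (n7, d=0).
Iteration 1: edges from {n7} -> (n11, d=1), (n17, d=1).
Iteration 2: edges from {n11,n17} -> (n39, d=2).
Iteration 3: no outgoing edges from {n39}; recursion stops.
Total rows emitted: 4.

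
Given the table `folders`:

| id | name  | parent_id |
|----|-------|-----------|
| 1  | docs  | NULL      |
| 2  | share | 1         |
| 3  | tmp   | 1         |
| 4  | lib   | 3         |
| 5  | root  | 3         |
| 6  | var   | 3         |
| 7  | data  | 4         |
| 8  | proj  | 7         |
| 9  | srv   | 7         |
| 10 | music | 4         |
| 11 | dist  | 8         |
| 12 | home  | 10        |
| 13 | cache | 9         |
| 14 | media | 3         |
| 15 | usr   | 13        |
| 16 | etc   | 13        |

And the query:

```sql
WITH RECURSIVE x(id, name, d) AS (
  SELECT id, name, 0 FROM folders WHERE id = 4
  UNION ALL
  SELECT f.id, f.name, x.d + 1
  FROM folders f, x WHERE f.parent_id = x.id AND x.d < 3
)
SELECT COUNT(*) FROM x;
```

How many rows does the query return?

Base: id=4 (lib) at d 0.
Iteration 1: rows with parent_id in {4} -> data (id 7, d 1), music (id 10, d 1).
Iteration 2: rows with parent_id in {7,10} -> proj (id 8, d 2), srv (id 9, d 2), home (id 12, d 2).
Iteration 3: rows with parent_id in {8,9,12} -> dist (id 11, d 3), cache (id 13, d 3).
Iteration 4: d < 3 fails for all current rows; recursion stops.
Total rows emitted: 8.

8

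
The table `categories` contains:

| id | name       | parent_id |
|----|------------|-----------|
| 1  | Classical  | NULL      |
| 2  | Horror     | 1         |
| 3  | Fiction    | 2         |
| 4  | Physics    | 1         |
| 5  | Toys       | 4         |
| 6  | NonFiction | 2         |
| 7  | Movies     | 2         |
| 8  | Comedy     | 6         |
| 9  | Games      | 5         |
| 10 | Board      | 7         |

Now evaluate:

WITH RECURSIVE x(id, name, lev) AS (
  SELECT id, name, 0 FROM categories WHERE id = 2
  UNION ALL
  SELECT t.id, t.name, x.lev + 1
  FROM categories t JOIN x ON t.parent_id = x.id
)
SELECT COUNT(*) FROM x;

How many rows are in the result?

Base: id=2 (Horror) at lev 0.
Iteration 1: rows with parent_id in {2} -> Fiction (id 3, lev 1), NonFiction (id 6, lev 1), Movies (id 7, lev 1).
Iteration 2: rows with parent_id in {3,6,7} -> Comedy (id 8, lev 2), Board (id 10, lev 2).
Iteration 3: no rows with parent_id in {8,10}; recursion stops.
Total rows emitted: 6.

6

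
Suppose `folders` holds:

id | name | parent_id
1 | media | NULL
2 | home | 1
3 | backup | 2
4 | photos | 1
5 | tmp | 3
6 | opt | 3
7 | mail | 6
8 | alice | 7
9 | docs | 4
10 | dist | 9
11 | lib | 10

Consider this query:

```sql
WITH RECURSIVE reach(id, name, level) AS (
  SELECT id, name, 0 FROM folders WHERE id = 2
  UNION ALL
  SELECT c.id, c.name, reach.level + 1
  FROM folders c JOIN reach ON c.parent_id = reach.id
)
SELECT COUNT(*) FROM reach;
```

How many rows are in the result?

6

Base: id=2 (home) at level 0.
Iteration 1: rows with parent_id in {2} -> backup (id 3, level 1).
Iteration 2: rows with parent_id in {3} -> tmp (id 5, level 2), opt (id 6, level 2).
Iteration 3: rows with parent_id in {5,6} -> mail (id 7, level 3).
Iteration 4: rows with parent_id in {7} -> alice (id 8, level 4).
Iteration 5: no rows with parent_id in {8}; recursion stops.
Total rows emitted: 6.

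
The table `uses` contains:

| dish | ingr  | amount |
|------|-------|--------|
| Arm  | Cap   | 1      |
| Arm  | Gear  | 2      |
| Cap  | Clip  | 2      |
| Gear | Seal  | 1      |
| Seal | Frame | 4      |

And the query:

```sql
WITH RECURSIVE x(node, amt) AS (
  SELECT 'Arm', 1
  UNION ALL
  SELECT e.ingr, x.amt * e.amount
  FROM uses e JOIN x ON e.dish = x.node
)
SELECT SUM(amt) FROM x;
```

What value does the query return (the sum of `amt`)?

Base: (Arm, amt=1).
Iteration 1: components of {Arm} -> Cap = 1*1 = 1, Gear = 1*2 = 2.
Iteration 2: components of {Cap,Gear} -> Clip = 1*2 = 2, Seal = 2*1 = 2.
Iteration 3: components of {Clip,Seal} -> Frame = 2*4 = 8.
Iteration 4: no further components; recursion stops.
SUM(amt) = 1 + 1 + 2 + 2 + 2 + 8 = 16.

16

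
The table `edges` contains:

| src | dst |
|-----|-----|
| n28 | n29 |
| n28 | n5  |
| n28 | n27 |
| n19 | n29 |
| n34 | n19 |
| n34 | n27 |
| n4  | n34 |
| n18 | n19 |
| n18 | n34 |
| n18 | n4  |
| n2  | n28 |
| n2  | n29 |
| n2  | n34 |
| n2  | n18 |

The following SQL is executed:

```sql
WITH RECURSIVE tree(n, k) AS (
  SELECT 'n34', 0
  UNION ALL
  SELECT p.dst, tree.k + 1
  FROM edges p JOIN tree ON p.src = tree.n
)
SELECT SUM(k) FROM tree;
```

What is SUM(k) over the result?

Base: (n34, k=0).
Iteration 1: edges from {n34} -> (n19, k=1), (n27, k=1).
Iteration 2: edges from {n19,n27} -> (n29, k=2).
Iteration 3: no outgoing edges from {n29}; recursion stops.
SUM(k) = 0 + 1 + 1 + 2 = 4.

4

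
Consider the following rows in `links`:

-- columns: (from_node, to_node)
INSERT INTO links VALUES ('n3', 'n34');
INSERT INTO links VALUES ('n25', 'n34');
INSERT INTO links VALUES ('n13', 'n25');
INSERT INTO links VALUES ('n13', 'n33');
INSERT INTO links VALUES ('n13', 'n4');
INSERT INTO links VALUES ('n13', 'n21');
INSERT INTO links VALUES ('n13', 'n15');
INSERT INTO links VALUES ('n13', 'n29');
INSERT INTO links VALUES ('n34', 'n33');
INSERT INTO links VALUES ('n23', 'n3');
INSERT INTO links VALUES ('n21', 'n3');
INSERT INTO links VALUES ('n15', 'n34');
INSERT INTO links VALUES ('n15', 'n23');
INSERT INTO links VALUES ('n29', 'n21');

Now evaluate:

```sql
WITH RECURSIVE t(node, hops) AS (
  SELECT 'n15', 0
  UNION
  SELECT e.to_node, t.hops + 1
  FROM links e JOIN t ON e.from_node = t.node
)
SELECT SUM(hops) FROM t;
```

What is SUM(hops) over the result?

Base: (n15, hops=0).
Iteration 1: edges from {n15} -> (n23, hops=1), (n34, hops=1).
Iteration 2: edges from {n23,n34} -> (n3, hops=2), (n33, hops=2).
Iteration 3: edges from {n3,n33} -> (n34, hops=3).
Iteration 4: edges from {n34} -> (n33, hops=4).
Iteration 5: no outgoing edges from {n33}; recursion stops.
SUM(hops) = 0 + 1 + 1 + 2 + 2 + 3 + 4 = 13.

13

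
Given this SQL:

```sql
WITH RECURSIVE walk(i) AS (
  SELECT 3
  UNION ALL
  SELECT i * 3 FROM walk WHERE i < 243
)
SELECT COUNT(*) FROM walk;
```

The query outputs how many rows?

Base: i=3.
Iteration 1: 3 < 243 holds -> i = 3 * 3 = 9.
Iteration 2: 9 < 243 holds -> i = 9 * 3 = 27.
Iteration 3: 27 < 243 holds -> i = 27 * 3 = 81.
Iteration 4: 81 < 243 holds -> i = 81 * 3 = 243.
Iteration 5: 243 < 243 fails; recursion stops.
Total rows emitted: 5.

5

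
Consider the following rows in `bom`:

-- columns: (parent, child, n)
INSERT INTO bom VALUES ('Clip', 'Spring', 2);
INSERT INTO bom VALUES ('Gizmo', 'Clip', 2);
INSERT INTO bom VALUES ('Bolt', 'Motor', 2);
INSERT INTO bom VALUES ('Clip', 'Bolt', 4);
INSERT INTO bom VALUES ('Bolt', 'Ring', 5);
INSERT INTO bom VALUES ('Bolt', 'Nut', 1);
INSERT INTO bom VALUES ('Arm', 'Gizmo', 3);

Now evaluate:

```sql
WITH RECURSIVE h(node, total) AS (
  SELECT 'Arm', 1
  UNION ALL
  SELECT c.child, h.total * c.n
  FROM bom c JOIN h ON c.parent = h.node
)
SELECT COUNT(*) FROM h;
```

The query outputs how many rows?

8

Base: (Arm, total=1).
Iteration 1: components of {Arm} -> Gizmo = 1*3 = 3.
Iteration 2: components of {Gizmo} -> Clip = 3*2 = 6.
Iteration 3: components of {Clip} -> Bolt = 6*4 = 24, Spring = 6*2 = 12.
Iteration 4: components of {Bolt,Spring} -> Motor = 24*2 = 48, Nut = 24*1 = 24, Ring = 24*5 = 120.
Iteration 5: no further components; recursion stops.
Total rows emitted: 8.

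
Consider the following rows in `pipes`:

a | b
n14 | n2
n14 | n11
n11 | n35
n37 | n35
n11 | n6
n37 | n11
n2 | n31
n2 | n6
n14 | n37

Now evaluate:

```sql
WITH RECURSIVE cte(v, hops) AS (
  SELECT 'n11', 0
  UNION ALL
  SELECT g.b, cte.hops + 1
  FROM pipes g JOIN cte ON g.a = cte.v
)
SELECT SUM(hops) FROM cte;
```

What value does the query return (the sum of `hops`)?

Base: (n11, hops=0).
Iteration 1: edges from {n11} -> (n35, hops=1), (n6, hops=1).
Iteration 2: no outgoing edges from {n35,n6}; recursion stops.
SUM(hops) = 0 + 1 + 1 = 2.

2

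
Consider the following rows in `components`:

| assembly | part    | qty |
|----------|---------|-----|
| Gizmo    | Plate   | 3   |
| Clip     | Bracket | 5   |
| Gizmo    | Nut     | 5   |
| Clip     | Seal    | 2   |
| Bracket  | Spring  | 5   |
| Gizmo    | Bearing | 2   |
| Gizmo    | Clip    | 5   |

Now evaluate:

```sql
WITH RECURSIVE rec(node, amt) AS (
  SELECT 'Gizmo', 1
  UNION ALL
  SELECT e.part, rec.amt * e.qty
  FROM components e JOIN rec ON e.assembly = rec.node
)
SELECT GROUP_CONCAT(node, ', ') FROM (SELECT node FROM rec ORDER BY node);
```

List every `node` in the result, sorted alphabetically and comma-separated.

Bearing, Bracket, Clip, Gizmo, Nut, Plate, Seal, Spring

Base: (Gizmo, amt=1).
Iteration 1: components of {Gizmo} -> Bearing = 1*2 = 2, Clip = 1*5 = 5, Nut = 1*5 = 5, Plate = 1*3 = 3.
Iteration 2: components of {Bearing,Clip,Nut,Plate} -> Bracket = 5*5 = 25, Seal = 5*2 = 10.
Iteration 3: components of {Bracket,Seal} -> Spring = 25*5 = 125.
Iteration 4: no further components; recursion stops.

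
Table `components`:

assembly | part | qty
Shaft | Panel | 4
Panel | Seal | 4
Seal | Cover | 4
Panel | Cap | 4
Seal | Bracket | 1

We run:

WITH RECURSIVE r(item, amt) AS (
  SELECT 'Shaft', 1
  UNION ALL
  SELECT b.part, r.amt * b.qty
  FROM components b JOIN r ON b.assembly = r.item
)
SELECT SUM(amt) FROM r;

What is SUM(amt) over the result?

117

Base: (Shaft, amt=1).
Iteration 1: components of {Shaft} -> Panel = 1*4 = 4.
Iteration 2: components of {Panel} -> Cap = 4*4 = 16, Seal = 4*4 = 16.
Iteration 3: components of {Cap,Seal} -> Bracket = 16*1 = 16, Cover = 16*4 = 64.
Iteration 4: no further components; recursion stops.
SUM(amt) = 1 + 4 + 16 + 16 + 64 + 16 = 117.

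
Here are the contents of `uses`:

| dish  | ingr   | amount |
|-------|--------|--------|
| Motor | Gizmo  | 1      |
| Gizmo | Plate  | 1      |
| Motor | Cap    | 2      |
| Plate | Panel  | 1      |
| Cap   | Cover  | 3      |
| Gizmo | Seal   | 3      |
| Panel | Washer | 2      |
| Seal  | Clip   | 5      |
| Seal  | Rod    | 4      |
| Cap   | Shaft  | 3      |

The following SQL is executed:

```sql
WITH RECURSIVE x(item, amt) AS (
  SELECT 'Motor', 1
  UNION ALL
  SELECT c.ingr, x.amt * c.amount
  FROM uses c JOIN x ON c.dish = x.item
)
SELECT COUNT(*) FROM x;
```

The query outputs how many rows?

Base: (Motor, amt=1).
Iteration 1: components of {Motor} -> Cap = 1*2 = 2, Gizmo = 1*1 = 1.
Iteration 2: components of {Cap,Gizmo} -> Cover = 2*3 = 6, Plate = 1*1 = 1, Seal = 1*3 = 3, Shaft = 2*3 = 6.
Iteration 3: components of {Cover,Plate,Seal,Shaft} -> Clip = 3*5 = 15, Panel = 1*1 = 1, Rod = 3*4 = 12.
Iteration 4: components of {Clip,Panel,Rod} -> Washer = 1*2 = 2.
Iteration 5: no further components; recursion stops.
Total rows emitted: 11.

11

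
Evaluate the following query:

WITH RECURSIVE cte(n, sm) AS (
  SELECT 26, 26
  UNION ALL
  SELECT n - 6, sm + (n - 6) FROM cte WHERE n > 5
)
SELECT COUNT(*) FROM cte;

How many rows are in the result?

Base: n=26, sm=26.
Iteration 1: 26 > 5 holds -> n = 26 - 6 = 20, sm = 26 + 20 = 46.
Iteration 2: 20 > 5 holds -> n = 20 - 6 = 14, sm = 46 + 14 = 60.
Iteration 3: 14 > 5 holds -> n = 14 - 6 = 8, sm = 60 + 8 = 68.
Iteration 4: 8 > 5 holds -> n = 8 - 6 = 2, sm = 68 + 2 = 70.
Iteration 5: 2 > 5 fails; recursion stops.
Total rows emitted: 5.

5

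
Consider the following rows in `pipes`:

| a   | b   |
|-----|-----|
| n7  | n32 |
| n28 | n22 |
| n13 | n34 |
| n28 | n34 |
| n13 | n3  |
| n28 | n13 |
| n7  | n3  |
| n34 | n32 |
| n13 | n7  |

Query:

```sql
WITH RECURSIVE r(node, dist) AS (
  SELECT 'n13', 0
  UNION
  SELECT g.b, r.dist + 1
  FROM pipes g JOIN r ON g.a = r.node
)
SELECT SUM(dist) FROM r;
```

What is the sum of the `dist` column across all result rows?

Base: (n13, dist=0).
Iteration 1: edges from {n13} -> (n3, dist=1), (n34, dist=1), (n7, dist=1).
Iteration 2: edges from {n3,n34,n7} -> (n3, dist=2), (n32, dist=2). [UNION drops 1 duplicate row(s)]
Iteration 3: no outgoing edges from {n3,n32}; recursion stops.
SUM(dist) = 0 + 1 + 1 + 1 + 2 + 2 = 7.

7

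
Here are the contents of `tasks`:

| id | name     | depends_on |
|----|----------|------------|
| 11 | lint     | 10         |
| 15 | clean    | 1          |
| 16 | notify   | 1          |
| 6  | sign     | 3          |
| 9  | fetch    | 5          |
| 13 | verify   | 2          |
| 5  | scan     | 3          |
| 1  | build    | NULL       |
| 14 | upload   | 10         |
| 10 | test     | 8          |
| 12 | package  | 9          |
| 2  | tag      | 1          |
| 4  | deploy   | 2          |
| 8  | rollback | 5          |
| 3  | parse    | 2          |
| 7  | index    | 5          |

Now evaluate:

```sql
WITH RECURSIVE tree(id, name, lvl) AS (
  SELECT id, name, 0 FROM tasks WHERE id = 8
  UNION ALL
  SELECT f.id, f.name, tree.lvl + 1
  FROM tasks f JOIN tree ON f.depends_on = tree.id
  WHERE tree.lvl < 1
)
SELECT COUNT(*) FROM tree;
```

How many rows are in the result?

Base: id=8 (rollback) at lvl 0.
Iteration 1: rows with depends_on in {8} -> test (id 10, lvl 1).
Iteration 2: lvl < 1 fails for all current rows; recursion stops.
Total rows emitted: 2.

2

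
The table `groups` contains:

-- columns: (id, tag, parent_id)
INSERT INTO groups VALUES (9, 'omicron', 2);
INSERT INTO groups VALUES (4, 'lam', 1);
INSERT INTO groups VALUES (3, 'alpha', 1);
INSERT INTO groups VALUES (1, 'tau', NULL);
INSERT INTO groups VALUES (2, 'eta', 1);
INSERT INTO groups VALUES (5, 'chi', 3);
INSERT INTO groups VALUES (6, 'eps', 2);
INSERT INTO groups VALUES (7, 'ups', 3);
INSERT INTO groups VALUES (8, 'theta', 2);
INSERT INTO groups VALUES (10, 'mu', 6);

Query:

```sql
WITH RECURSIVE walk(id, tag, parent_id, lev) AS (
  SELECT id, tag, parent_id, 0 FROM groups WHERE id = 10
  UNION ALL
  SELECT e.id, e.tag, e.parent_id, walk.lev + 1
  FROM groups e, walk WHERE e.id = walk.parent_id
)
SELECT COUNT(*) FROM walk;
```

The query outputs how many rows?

4

Base: id=10 (mu), parent_id=6, lev 0.
Iteration 1: join on id=6 -> eps (id 6, parent_id=2, lev 1).
Iteration 2: join on id=2 -> eta (id 2, parent_id=1, lev 2).
Iteration 3: join on id=1 -> tau (id 1, parent_id=NULL, lev 3).
Iteration 4: parent_id is NULL; no match; recursion stops.
Total rows emitted: 4.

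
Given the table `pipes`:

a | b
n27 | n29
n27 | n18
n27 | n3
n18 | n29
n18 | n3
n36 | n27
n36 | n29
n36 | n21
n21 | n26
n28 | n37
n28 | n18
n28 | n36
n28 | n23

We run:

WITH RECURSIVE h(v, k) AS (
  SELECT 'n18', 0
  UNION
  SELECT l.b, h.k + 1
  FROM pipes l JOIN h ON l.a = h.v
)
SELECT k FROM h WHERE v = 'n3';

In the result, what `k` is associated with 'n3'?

1

Base: (n18, k=0).
Iteration 1: edges from {n18} -> (n29, k=1), (n3, k=1).
Iteration 2: no outgoing edges from {n29,n3}; recursion stops.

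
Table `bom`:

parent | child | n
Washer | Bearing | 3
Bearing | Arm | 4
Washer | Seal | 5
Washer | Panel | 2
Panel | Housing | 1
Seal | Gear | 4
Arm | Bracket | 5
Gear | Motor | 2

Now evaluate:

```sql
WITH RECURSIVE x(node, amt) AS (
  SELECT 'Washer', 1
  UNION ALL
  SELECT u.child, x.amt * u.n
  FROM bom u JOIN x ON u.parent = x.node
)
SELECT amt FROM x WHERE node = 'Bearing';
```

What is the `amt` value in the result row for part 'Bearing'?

3

Base: (Washer, amt=1).
Iteration 1: components of {Washer} -> Bearing = 1*3 = 3, Panel = 1*2 = 2, Seal = 1*5 = 5.
Iteration 2: components of {Bearing,Panel,Seal} -> Arm = 3*4 = 12, Gear = 5*4 = 20, Housing = 2*1 = 2.
Iteration 3: components of {Arm,Gear,Housing} -> Bracket = 12*5 = 60, Motor = 20*2 = 40.
Iteration 4: no further components; recursion stops.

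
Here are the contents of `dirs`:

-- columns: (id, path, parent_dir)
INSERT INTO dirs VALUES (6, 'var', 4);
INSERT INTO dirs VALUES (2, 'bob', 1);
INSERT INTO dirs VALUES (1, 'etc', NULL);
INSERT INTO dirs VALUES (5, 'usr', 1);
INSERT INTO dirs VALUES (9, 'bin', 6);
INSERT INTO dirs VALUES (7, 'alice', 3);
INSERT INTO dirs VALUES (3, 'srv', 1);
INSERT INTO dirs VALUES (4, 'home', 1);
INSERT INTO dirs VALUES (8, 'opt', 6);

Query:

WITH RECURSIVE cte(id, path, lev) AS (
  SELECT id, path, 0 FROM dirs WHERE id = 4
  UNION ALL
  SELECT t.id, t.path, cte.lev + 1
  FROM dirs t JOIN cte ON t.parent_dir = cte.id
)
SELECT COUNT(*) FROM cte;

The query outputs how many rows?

Base: id=4 (home) at lev 0.
Iteration 1: rows with parent_dir in {4} -> var (id 6, lev 1).
Iteration 2: rows with parent_dir in {6} -> opt (id 8, lev 2), bin (id 9, lev 2).
Iteration 3: no rows with parent_dir in {8,9}; recursion stops.
Total rows emitted: 4.

4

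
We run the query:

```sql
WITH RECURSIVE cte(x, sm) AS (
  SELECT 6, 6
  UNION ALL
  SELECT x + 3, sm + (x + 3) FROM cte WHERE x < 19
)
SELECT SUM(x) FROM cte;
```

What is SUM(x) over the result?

Base: x=6, sm=6.
Iteration 1: 6 < 19 holds -> x = 6 + 3 = 9, sm = 6 + 9 = 15.
Iteration 2: 9 < 19 holds -> x = 9 + 3 = 12, sm = 15 + 12 = 27.
Iteration 3: 12 < 19 holds -> x = 12 + 3 = 15, sm = 27 + 15 = 42.
Iteration 4: 15 < 19 holds -> x = 15 + 3 = 18, sm = 42 + 18 = 60.
Iteration 5: 18 < 19 holds -> x = 18 + 3 = 21, sm = 60 + 21 = 81.
Iteration 6: 21 < 19 fails; recursion stops.
SUM(x) = 6 + 9 + 12 + 15 + 18 + 21 = 81.

81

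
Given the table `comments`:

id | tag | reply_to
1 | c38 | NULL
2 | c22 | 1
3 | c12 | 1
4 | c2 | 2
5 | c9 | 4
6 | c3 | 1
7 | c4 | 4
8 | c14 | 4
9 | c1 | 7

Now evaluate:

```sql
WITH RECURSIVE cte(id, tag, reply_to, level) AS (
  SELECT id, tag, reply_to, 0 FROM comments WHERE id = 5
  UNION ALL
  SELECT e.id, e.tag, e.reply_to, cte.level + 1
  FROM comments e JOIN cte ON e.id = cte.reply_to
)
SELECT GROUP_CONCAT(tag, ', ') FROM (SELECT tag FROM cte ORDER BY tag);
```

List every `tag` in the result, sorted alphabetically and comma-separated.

c2, c22, c38, c9

Base: id=5 (c9), reply_to=4, level 0.
Iteration 1: join on id=4 -> c2 (id 4, reply_to=2, level 1).
Iteration 2: join on id=2 -> c22 (id 2, reply_to=1, level 2).
Iteration 3: join on id=1 -> c38 (id 1, reply_to=NULL, level 3).
Iteration 4: reply_to is NULL; no match; recursion stops.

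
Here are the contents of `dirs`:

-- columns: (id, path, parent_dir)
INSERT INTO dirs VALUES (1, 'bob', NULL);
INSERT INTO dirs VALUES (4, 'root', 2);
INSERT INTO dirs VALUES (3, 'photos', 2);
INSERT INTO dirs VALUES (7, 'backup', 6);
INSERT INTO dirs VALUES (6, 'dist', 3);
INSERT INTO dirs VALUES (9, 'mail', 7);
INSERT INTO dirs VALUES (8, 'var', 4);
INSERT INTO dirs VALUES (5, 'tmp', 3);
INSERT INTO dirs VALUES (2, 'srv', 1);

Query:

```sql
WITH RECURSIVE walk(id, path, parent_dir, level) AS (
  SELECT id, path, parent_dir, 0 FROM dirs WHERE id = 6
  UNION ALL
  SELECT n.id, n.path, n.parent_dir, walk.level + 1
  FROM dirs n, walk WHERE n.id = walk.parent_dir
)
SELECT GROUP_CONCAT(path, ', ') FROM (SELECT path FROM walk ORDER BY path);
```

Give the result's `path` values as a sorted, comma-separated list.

bob, dist, photos, srv

Base: id=6 (dist), parent_dir=3, level 0.
Iteration 1: join on id=3 -> photos (id 3, parent_dir=2, level 1).
Iteration 2: join on id=2 -> srv (id 2, parent_dir=1, level 2).
Iteration 3: join on id=1 -> bob (id 1, parent_dir=NULL, level 3).
Iteration 4: parent_dir is NULL; no match; recursion stops.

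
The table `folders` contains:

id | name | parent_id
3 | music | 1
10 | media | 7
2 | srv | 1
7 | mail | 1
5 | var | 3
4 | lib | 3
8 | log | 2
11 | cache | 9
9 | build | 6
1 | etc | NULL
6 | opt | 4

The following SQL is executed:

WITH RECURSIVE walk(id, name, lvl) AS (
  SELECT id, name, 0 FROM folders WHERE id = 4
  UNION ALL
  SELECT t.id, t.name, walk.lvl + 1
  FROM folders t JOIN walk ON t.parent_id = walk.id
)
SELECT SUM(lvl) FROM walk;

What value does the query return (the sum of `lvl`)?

Base: id=4 (lib) at lvl 0.
Iteration 1: rows with parent_id in {4} -> opt (id 6, lvl 1).
Iteration 2: rows with parent_id in {6} -> build (id 9, lvl 2).
Iteration 3: rows with parent_id in {9} -> cache (id 11, lvl 3).
Iteration 4: no rows with parent_id in {11}; recursion stops.
SUM(lvl) = 0 + 1 + 2 + 3 = 6.

6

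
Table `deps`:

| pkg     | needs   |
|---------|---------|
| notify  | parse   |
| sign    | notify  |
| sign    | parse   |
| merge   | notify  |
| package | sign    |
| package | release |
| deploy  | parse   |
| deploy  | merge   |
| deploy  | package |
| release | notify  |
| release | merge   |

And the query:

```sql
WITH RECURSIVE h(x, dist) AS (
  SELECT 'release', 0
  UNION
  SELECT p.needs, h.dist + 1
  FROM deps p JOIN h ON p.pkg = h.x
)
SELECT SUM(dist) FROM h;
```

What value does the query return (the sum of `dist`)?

Base: (release, dist=0).
Iteration 1: edges from {release} -> (merge, dist=1), (notify, dist=1).
Iteration 2: edges from {merge,notify} -> (notify, dist=2), (parse, dist=2).
Iteration 3: edges from {notify,parse} -> (parse, dist=3).
Iteration 4: no outgoing edges from {parse}; recursion stops.
SUM(dist) = 0 + 1 + 1 + 2 + 2 + 3 = 9.

9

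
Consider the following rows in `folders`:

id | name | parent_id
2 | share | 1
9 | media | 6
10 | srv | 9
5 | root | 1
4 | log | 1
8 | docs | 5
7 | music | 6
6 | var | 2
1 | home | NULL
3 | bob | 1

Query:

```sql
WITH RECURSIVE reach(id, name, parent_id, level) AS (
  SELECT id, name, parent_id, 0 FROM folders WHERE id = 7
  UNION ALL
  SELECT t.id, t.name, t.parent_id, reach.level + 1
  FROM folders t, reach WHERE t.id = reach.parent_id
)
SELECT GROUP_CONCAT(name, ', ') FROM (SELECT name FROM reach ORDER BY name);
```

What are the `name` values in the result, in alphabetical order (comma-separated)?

home, music, share, var

Base: id=7 (music), parent_id=6, level 0.
Iteration 1: join on id=6 -> var (id 6, parent_id=2, level 1).
Iteration 2: join on id=2 -> share (id 2, parent_id=1, level 2).
Iteration 3: join on id=1 -> home (id 1, parent_id=NULL, level 3).
Iteration 4: parent_id is NULL; no match; recursion stops.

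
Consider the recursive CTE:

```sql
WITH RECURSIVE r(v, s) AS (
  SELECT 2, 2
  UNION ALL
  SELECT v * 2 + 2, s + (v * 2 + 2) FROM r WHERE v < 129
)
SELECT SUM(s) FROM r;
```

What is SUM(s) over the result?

932

Base: v=2, s=2.
Iteration 1: 2 < 129 holds -> v = 2 * 2 + 2 = 6, s = 2 + 6 = 8.
Iteration 2: 6 < 129 holds -> v = 6 * 2 + 2 = 14, s = 8 + 14 = 22.
Iteration 3: 14 < 129 holds -> v = 14 * 2 + 2 = 30, s = 22 + 30 = 52.
Iteration 4: 30 < 129 holds -> v = 30 * 2 + 2 = 62, s = 52 + 62 = 114.
Iteration 5: 62 < 129 holds -> v = 62 * 2 + 2 = 126, s = 114 + 126 = 240.
Iteration 6: 126 < 129 holds -> v = 126 * 2 + 2 = 254, s = 240 + 254 = 494.
Iteration 7: 254 < 129 fails; recursion stops.
SUM(s) = 2 + 8 + 22 + 52 + 114 + 240 + 494 = 932.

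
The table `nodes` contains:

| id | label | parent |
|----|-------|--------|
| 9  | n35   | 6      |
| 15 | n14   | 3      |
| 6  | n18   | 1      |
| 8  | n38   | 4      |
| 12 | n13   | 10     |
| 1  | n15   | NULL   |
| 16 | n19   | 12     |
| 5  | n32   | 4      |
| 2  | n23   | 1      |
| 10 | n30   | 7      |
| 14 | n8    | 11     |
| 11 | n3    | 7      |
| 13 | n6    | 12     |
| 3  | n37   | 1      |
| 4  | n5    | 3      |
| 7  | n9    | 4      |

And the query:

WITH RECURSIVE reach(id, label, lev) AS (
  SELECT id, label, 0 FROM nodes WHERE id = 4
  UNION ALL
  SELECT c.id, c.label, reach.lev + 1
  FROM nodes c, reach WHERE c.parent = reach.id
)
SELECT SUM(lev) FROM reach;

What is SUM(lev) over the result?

21

Base: id=4 (n5) at lev 0.
Iteration 1: rows with parent in {4} -> n32 (id 5, lev 1), n9 (id 7, lev 1), n38 (id 8, lev 1).
Iteration 2: rows with parent in {5,7,8} -> n30 (id 10, lev 2), n3 (id 11, lev 2).
Iteration 3: rows with parent in {10,11} -> n13 (id 12, lev 3), n8 (id 14, lev 3).
Iteration 4: rows with parent in {12,14} -> n6 (id 13, lev 4), n19 (id 16, lev 4).
Iteration 5: no rows with parent in {13,16}; recursion stops.
SUM(lev) = 0 + 1 + 1 + 1 + 2 + 2 + 3 + 3 + 4 + 4 = 21.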